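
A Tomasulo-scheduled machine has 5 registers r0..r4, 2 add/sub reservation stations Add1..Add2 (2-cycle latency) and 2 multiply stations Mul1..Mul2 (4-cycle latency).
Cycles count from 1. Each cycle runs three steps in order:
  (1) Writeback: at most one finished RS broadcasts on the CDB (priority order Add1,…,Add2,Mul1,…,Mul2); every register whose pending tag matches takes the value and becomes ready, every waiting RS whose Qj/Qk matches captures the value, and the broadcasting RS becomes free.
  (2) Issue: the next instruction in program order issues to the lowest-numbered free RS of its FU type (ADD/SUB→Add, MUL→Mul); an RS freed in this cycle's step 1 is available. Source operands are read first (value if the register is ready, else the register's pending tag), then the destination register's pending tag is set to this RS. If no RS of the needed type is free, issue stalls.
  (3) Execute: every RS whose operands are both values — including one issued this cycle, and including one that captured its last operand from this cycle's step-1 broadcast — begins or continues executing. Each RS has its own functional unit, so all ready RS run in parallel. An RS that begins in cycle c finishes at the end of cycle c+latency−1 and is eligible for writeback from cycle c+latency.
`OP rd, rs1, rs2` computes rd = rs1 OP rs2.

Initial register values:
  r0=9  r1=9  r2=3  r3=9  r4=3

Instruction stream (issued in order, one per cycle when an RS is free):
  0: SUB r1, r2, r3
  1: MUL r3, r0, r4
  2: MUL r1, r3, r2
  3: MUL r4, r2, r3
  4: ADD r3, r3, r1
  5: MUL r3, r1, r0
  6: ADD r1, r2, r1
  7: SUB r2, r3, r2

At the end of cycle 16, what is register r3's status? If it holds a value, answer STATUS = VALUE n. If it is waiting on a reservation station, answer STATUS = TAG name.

c1: issue SUB r1<-Add1 | r0:9,r1:Add1,r2:3,r3:9,r4:3
c2: issue MUL r3<-Mul1 | r0:9,r1:Add1,r2:3,r3:Mul1,r4:3
c3: CDB Add1=-6; issue MUL r1<-Mul2 | r0:9,r1:Mul2,r2:3,r3:Mul1,r4:3
c4: stall | r0:9,r1:Mul2,r2:3,r3:Mul1,r4:3
c5: stall | r0:9,r1:Mul2,r2:3,r3:Mul1,r4:3
c6: CDB Mul1=27; issue MUL r4<-Mul1 | r0:9,r1:Mul2,r2:3,r3:27,r4:Mul1
c7: issue ADD r3<-Add1 | r0:9,r1:Mul2,r2:3,r3:Add1,r4:Mul1
c8: stall | r0:9,r1:Mul2,r2:3,r3:Add1,r4:Mul1
c9: stall | r0:9,r1:Mul2,r2:3,r3:Add1,r4:Mul1
c10: CDB Mul1=81; issue MUL r3<-Mul1 | r0:9,r1:Mul2,r2:3,r3:Mul1,r4:81
c11: CDB Mul2=81; issue ADD r1<-Add2 | r0:9,r1:Add2,r2:3,r3:Mul1,r4:81
c12: stall | r0:9,r1:Add2,r2:3,r3:Mul1,r4:81
c13: CDB Add1=108; issue SUB r2<-Add1 | r0:9,r1:Add2,r2:Add1,r3:Mul1,r4:81
c14: CDB Add2=84 | r0:9,r1:84,r2:Add1,r3:Mul1,r4:81
c15: CDB Mul1=729 | r0:9,r1:84,r2:Add1,r3:729,r4:81
c16: - | r0:9,r1:84,r2:Add1,r3:729,r4:81

STATUS = VALUE 729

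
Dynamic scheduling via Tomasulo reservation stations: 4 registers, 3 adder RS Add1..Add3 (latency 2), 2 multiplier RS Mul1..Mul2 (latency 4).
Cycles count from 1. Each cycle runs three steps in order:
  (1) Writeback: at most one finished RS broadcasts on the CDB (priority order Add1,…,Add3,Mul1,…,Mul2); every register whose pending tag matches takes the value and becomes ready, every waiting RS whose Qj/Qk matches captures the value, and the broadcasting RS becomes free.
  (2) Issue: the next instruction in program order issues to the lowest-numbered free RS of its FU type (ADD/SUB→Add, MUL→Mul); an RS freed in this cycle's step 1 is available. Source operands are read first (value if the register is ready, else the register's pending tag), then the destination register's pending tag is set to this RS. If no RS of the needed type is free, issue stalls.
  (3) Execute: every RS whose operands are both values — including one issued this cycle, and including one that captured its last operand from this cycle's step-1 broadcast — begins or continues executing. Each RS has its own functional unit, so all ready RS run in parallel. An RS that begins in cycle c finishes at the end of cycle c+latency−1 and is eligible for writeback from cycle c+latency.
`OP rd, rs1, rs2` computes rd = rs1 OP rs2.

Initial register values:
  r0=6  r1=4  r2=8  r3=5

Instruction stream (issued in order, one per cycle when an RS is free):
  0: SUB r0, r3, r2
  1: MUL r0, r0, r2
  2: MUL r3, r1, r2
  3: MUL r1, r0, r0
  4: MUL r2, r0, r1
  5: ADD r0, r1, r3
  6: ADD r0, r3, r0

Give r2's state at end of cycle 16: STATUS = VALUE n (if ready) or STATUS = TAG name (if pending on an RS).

cycle 1: issue SUB r0<-Add1 // r0:Add1,r1:4,r2:8,r3:5
cycle 2: issue MUL r0<-Mul1 // r0:Mul1,r1:4,r2:8,r3:5
cycle 3: CDB Add1=-3; issue MUL r3<-Mul2 // r0:Mul1,r1:4,r2:8,r3:Mul2
cycle 4: stall // r0:Mul1,r1:4,r2:8,r3:Mul2
cycle 5: stall // r0:Mul1,r1:4,r2:8,r3:Mul2
cycle 6: stall // r0:Mul1,r1:4,r2:8,r3:Mul2
cycle 7: CDB Mul1=-24; issue MUL r1<-Mul1 // r0:-24,r1:Mul1,r2:8,r3:Mul2
cycle 8: CDB Mul2=32; issue MUL r2<-Mul2 // r0:-24,r1:Mul1,r2:Mul2,r3:32
cycle 9: issue ADD r0<-Add1 // r0:Add1,r1:Mul1,r2:Mul2,r3:32
cycle 10: issue ADD r0<-Add2 // r0:Add2,r1:Mul1,r2:Mul2,r3:32
cycle 11: CDB Mul1=576 // r0:Add2,r1:576,r2:Mul2,r3:32
cycle 12: - // r0:Add2,r1:576,r2:Mul2,r3:32
cycle 13: CDB Add1=608 // r0:Add2,r1:576,r2:Mul2,r3:32
cycle 14: - // r0:Add2,r1:576,r2:Mul2,r3:32
cycle 15: CDB Add2=640 // r0:640,r1:576,r2:Mul2,r3:32
cycle 16: CDB Mul2=-13824 // r0:640,r1:576,r2:-13824,r3:32

STATUS = VALUE -13824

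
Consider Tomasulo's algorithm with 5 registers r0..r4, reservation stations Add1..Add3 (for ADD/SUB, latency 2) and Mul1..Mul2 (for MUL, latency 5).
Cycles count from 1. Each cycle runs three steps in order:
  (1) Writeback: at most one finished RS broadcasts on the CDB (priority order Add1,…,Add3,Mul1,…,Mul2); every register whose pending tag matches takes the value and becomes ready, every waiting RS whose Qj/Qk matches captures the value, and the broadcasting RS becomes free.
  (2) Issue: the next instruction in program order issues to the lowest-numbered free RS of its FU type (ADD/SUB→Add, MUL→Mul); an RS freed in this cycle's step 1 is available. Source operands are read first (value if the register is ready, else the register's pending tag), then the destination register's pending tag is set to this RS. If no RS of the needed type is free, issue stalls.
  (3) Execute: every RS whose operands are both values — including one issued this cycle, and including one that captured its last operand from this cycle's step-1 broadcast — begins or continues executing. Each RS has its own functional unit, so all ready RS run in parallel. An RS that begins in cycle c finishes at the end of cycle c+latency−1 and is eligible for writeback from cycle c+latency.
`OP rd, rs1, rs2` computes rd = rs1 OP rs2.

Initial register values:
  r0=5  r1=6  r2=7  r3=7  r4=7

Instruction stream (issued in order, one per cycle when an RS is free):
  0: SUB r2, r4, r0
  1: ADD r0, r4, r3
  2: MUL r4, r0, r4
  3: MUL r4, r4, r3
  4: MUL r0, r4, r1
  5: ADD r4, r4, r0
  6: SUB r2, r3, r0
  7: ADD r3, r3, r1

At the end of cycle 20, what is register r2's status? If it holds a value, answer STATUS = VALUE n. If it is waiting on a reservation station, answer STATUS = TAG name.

STATUS = TAG Add2

  c1: issue SUB r2<-Add1  regs: r0:5,r1:6,r2:Add1,r3:7,r4:7
  c2: issue ADD r0<-Add2  regs: r0:Add2,r1:6,r2:Add1,r3:7,r4:7
  c3: CDB Add1=2; issue MUL r4<-Mul1  regs: r0:Add2,r1:6,r2:2,r3:7,r4:Mul1
  c4: CDB Add2=14; issue MUL r4<-Mul2  regs: r0:14,r1:6,r2:2,r3:7,r4:Mul2
  c5: stall  regs: r0:14,r1:6,r2:2,r3:7,r4:Mul2
  c6: stall  regs: r0:14,r1:6,r2:2,r3:7,r4:Mul2
  c7: stall  regs: r0:14,r1:6,r2:2,r3:7,r4:Mul2
  c8: stall  regs: r0:14,r1:6,r2:2,r3:7,r4:Mul2
  c9: CDB Mul1=98; issue MUL r0<-Mul1  regs: r0:Mul1,r1:6,r2:2,r3:7,r4:Mul2
  c10: issue ADD r4<-Add1  regs: r0:Mul1,r1:6,r2:2,r3:7,r4:Add1
  c11: issue SUB r2<-Add2  regs: r0:Mul1,r1:6,r2:Add2,r3:7,r4:Add1
  c12: issue ADD r3<-Add3  regs: r0:Mul1,r1:6,r2:Add2,r3:Add3,r4:Add1
  c13: -  regs: r0:Mul1,r1:6,r2:Add2,r3:Add3,r4:Add1
  c14: CDB Add3=13  regs: r0:Mul1,r1:6,r2:Add2,r3:13,r4:Add1
  c15: CDB Mul2=686  regs: r0:Mul1,r1:6,r2:Add2,r3:13,r4:Add1
  c16: -  regs: r0:Mul1,r1:6,r2:Add2,r3:13,r4:Add1
  c17: -  regs: r0:Mul1,r1:6,r2:Add2,r3:13,r4:Add1
  c18: -  regs: r0:Mul1,r1:6,r2:Add2,r3:13,r4:Add1
  c19: -  regs: r0:Mul1,r1:6,r2:Add2,r3:13,r4:Add1
  c20: CDB Mul1=4116  regs: r0:4116,r1:6,r2:Add2,r3:13,r4:Add1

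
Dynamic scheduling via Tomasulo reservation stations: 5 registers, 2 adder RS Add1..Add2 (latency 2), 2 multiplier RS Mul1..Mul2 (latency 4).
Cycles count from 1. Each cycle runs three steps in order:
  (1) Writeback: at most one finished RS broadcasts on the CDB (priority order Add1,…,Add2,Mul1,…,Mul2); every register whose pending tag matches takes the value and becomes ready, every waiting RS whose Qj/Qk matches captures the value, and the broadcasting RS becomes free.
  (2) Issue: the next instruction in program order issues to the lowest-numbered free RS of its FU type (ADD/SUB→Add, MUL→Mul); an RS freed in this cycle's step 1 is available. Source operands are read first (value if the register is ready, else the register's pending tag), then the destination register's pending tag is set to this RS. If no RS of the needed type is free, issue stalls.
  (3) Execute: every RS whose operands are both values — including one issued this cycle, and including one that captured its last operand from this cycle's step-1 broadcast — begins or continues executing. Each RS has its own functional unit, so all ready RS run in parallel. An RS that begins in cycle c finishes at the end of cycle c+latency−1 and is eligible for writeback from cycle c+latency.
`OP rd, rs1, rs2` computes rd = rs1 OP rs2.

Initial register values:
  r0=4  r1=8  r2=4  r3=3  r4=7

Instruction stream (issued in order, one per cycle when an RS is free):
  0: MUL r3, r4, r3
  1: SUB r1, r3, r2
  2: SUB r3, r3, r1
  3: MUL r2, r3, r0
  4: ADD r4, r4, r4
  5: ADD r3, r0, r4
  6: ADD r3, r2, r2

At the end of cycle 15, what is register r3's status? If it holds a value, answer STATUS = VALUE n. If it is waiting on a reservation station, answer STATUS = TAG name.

STATUS = TAG Add2

c1: issue MUL r3<-Mul1 | r0:4,r1:8,r2:4,r3:Mul1,r4:7
c2: issue SUB r1<-Add1 | r0:4,r1:Add1,r2:4,r3:Mul1,r4:7
c3: issue SUB r3<-Add2 | r0:4,r1:Add1,r2:4,r3:Add2,r4:7
c4: issue MUL r2<-Mul2 | r0:4,r1:Add1,r2:Mul2,r3:Add2,r4:7
c5: CDB Mul1=21; stall | r0:4,r1:Add1,r2:Mul2,r3:Add2,r4:7
c6: stall | r0:4,r1:Add1,r2:Mul2,r3:Add2,r4:7
c7: CDB Add1=17; issue ADD r4<-Add1 | r0:4,r1:17,r2:Mul2,r3:Add2,r4:Add1
c8: stall | r0:4,r1:17,r2:Mul2,r3:Add2,r4:Add1
c9: CDB Add1=14; issue ADD r3<-Add1 | r0:4,r1:17,r2:Mul2,r3:Add1,r4:14
c10: CDB Add2=4; issue ADD r3<-Add2 | r0:4,r1:17,r2:Mul2,r3:Add2,r4:14
c11: CDB Add1=18 | r0:4,r1:17,r2:Mul2,r3:Add2,r4:14
c12: - | r0:4,r1:17,r2:Mul2,r3:Add2,r4:14
c13: - | r0:4,r1:17,r2:Mul2,r3:Add2,r4:14
c14: CDB Mul2=16 | r0:4,r1:17,r2:16,r3:Add2,r4:14
c15: - | r0:4,r1:17,r2:16,r3:Add2,r4:14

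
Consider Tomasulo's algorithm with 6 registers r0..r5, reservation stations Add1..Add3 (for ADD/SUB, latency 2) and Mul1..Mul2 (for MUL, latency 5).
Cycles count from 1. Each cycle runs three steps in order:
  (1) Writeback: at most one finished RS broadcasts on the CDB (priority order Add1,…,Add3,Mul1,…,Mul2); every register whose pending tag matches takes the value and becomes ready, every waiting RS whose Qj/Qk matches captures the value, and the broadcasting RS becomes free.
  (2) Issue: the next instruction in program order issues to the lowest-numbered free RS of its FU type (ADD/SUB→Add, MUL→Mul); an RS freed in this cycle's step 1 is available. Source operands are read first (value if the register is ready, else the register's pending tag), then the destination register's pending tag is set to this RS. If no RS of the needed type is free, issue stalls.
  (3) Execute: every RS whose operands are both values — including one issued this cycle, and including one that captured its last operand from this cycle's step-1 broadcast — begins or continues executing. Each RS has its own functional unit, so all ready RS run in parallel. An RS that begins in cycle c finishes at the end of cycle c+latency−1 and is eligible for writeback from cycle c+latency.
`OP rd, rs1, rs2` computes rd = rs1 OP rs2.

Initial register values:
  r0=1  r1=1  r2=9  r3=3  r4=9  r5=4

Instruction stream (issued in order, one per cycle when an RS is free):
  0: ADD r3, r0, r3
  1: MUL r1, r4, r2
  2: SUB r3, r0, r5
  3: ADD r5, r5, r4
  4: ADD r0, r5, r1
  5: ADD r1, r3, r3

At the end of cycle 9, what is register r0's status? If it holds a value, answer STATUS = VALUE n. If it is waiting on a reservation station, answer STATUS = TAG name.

  c1: issue ADD r3<-Add1  regs: r0:1,r1:1,r2:9,r3:Add1,r4:9,r5:4
  c2: issue MUL r1<-Mul1  regs: r0:1,r1:Mul1,r2:9,r3:Add1,r4:9,r5:4
  c3: CDB Add1=4; issue SUB r3<-Add1  regs: r0:1,r1:Mul1,r2:9,r3:Add1,r4:9,r5:4
  c4: issue ADD r5<-Add2  regs: r0:1,r1:Mul1,r2:9,r3:Add1,r4:9,r5:Add2
  c5: CDB Add1=-3; issue ADD r0<-Add1  regs: r0:Add1,r1:Mul1,r2:9,r3:-3,r4:9,r5:Add2
  c6: CDB Add2=13; issue ADD r1<-Add2  regs: r0:Add1,r1:Add2,r2:9,r3:-3,r4:9,r5:13
  c7: CDB Mul1=81  regs: r0:Add1,r1:Add2,r2:9,r3:-3,r4:9,r5:13
  c8: CDB Add2=-6  regs: r0:Add1,r1:-6,r2:9,r3:-3,r4:9,r5:13
  c9: CDB Add1=94  regs: r0:94,r1:-6,r2:9,r3:-3,r4:9,r5:13

STATUS = VALUE 94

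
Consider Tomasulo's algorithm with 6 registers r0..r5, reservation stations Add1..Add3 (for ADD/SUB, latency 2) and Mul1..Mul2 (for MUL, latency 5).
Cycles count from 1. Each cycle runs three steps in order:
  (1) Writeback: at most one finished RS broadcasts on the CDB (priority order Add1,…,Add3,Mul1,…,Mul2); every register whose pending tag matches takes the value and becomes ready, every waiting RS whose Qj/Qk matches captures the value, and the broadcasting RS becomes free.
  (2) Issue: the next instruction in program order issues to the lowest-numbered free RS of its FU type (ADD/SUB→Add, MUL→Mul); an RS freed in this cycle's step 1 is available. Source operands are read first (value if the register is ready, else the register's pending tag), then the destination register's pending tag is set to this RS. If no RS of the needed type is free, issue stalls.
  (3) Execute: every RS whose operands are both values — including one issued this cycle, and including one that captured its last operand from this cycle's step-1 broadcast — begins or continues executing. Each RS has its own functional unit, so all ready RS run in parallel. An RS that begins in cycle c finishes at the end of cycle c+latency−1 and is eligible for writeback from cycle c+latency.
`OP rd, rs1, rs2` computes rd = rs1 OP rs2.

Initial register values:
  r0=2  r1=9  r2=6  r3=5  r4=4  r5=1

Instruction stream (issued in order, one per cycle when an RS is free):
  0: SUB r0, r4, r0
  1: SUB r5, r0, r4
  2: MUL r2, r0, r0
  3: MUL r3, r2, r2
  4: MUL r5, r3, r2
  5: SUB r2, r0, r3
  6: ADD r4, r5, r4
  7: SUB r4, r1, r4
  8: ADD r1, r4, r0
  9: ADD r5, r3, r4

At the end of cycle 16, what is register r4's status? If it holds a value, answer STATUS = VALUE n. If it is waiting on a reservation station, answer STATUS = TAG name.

STATUS = TAG Add3

cycle 1: issue SUB r0<-Add1 // r0:Add1,r1:9,r2:6,r3:5,r4:4,r5:1
cycle 2: issue SUB r5<-Add2 // r0:Add1,r1:9,r2:6,r3:5,r4:4,r5:Add2
cycle 3: CDB Add1=2; issue MUL r2<-Mul1 // r0:2,r1:9,r2:Mul1,r3:5,r4:4,r5:Add2
cycle 4: issue MUL r3<-Mul2 // r0:2,r1:9,r2:Mul1,r3:Mul2,r4:4,r5:Add2
cycle 5: CDB Add2=-2; stall // r0:2,r1:9,r2:Mul1,r3:Mul2,r4:4,r5:-2
cycle 6: stall // r0:2,r1:9,r2:Mul1,r3:Mul2,r4:4,r5:-2
cycle 7: stall // r0:2,r1:9,r2:Mul1,r3:Mul2,r4:4,r5:-2
cycle 8: CDB Mul1=4; issue MUL r5<-Mul1 // r0:2,r1:9,r2:4,r3:Mul2,r4:4,r5:Mul1
cycle 9: issue SUB r2<-Add1 // r0:2,r1:9,r2:Add1,r3:Mul2,r4:4,r5:Mul1
cycle 10: issue ADD r4<-Add2 // r0:2,r1:9,r2:Add1,r3:Mul2,r4:Add2,r5:Mul1
cycle 11: issue SUB r4<-Add3 // r0:2,r1:9,r2:Add1,r3:Mul2,r4:Add3,r5:Mul1
cycle 12: stall // r0:2,r1:9,r2:Add1,r3:Mul2,r4:Add3,r5:Mul1
cycle 13: CDB Mul2=16; stall // r0:2,r1:9,r2:Add1,r3:16,r4:Add3,r5:Mul1
cycle 14: stall // r0:2,r1:9,r2:Add1,r3:16,r4:Add3,r5:Mul1
cycle 15: CDB Add1=-14; issue ADD r1<-Add1 // r0:2,r1:Add1,r2:-14,r3:16,r4:Add3,r5:Mul1
cycle 16: stall // r0:2,r1:Add1,r2:-14,r3:16,r4:Add3,r5:Mul1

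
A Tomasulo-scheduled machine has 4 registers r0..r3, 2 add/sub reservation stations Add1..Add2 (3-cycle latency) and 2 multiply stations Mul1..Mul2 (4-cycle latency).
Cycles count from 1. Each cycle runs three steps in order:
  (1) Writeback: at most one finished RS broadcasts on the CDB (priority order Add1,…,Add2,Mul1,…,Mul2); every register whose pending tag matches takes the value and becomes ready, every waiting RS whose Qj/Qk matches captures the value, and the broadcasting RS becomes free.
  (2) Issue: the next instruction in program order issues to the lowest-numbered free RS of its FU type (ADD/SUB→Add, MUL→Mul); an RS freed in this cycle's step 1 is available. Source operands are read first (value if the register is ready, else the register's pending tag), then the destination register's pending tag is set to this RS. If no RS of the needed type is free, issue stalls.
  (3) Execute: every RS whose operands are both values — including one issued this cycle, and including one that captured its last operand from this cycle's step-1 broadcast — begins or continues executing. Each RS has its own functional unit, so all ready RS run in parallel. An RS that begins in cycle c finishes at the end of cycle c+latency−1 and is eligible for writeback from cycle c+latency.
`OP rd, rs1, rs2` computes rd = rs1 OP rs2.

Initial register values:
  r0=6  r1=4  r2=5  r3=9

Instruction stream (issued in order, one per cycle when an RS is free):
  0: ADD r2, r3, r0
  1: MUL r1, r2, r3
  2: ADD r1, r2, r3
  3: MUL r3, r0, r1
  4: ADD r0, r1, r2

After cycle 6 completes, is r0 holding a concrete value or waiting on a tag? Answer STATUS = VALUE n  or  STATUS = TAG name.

c1: issue ADD r2<-Add1 | r0:6,r1:4,r2:Add1,r3:9
c2: issue MUL r1<-Mul1 | r0:6,r1:Mul1,r2:Add1,r3:9
c3: issue ADD r1<-Add2 | r0:6,r1:Add2,r2:Add1,r3:9
c4: CDB Add1=15; issue MUL r3<-Mul2 | r0:6,r1:Add2,r2:15,r3:Mul2
c5: issue ADD r0<-Add1 | r0:Add1,r1:Add2,r2:15,r3:Mul2
c6: - | r0:Add1,r1:Add2,r2:15,r3:Mul2

STATUS = TAG Add1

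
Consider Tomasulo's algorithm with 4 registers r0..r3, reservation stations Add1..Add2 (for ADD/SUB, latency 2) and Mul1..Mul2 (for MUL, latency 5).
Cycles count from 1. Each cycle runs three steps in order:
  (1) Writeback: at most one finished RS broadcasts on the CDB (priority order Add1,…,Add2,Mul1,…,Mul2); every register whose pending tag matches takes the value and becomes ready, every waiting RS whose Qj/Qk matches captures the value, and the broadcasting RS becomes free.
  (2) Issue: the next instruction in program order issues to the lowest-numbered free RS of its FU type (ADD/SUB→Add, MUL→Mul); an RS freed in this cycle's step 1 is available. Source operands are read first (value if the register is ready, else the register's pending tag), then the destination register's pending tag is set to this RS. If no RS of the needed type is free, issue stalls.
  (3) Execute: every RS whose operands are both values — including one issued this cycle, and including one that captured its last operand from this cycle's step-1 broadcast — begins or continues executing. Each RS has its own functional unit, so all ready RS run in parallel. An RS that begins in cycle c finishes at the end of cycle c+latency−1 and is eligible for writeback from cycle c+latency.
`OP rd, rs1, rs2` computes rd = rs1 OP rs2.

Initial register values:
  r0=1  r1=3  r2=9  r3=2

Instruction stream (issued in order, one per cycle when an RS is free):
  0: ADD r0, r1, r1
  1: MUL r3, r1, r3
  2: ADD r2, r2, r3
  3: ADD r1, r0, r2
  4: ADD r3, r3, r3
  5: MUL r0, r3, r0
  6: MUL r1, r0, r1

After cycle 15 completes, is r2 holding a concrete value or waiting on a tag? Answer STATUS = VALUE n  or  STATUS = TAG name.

c1: issue ADD r0<-Add1 | r0:Add1,r1:3,r2:9,r3:2
c2: issue MUL r3<-Mul1 | r0:Add1,r1:3,r2:9,r3:Mul1
c3: CDB Add1=6; issue ADD r2<-Add1 | r0:6,r1:3,r2:Add1,r3:Mul1
c4: issue ADD r1<-Add2 | r0:6,r1:Add2,r2:Add1,r3:Mul1
c5: stall | r0:6,r1:Add2,r2:Add1,r3:Mul1
c6: stall | r0:6,r1:Add2,r2:Add1,r3:Mul1
c7: CDB Mul1=6; stall | r0:6,r1:Add2,r2:Add1,r3:6
c8: stall | r0:6,r1:Add2,r2:Add1,r3:6
c9: CDB Add1=15; issue ADD r3<-Add1 | r0:6,r1:Add2,r2:15,r3:Add1
c10: issue MUL r0<-Mul1 | r0:Mul1,r1:Add2,r2:15,r3:Add1
c11: CDB Add1=12; issue MUL r1<-Mul2 | r0:Mul1,r1:Mul2,r2:15,r3:12
c12: CDB Add2=21 | r0:Mul1,r1:Mul2,r2:15,r3:12
c13: - | r0:Mul1,r1:Mul2,r2:15,r3:12
c14: - | r0:Mul1,r1:Mul2,r2:15,r3:12
c15: - | r0:Mul1,r1:Mul2,r2:15,r3:12

STATUS = VALUE 15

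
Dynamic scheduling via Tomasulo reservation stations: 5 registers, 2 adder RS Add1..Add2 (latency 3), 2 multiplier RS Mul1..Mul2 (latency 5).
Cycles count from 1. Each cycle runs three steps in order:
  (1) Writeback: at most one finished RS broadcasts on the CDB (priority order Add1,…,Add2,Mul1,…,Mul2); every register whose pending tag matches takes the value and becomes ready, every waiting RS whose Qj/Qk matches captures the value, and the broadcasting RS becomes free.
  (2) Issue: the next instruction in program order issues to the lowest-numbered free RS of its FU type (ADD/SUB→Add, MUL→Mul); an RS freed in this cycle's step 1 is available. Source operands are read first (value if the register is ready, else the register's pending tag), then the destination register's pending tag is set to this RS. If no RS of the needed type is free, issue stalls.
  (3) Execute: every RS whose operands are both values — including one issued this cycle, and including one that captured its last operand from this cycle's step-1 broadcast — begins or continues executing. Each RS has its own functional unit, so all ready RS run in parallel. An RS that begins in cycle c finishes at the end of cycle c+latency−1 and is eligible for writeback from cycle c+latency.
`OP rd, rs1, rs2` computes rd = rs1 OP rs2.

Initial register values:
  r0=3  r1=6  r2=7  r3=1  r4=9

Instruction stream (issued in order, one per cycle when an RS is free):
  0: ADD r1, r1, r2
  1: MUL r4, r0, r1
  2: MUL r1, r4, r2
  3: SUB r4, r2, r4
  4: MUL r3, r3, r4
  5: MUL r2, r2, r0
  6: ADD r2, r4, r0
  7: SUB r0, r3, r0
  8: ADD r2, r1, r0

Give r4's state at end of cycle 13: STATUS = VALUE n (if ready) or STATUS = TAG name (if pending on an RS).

STATUS = VALUE -32

c1: issue ADD r1<-Add1 | r0:3,r1:Add1,r2:7,r3:1,r4:9
c2: issue MUL r4<-Mul1 | r0:3,r1:Add1,r2:7,r3:1,r4:Mul1
c3: issue MUL r1<-Mul2 | r0:3,r1:Mul2,r2:7,r3:1,r4:Mul1
c4: CDB Add1=13; issue SUB r4<-Add1 | r0:3,r1:Mul2,r2:7,r3:1,r4:Add1
c5: stall | r0:3,r1:Mul2,r2:7,r3:1,r4:Add1
c6: stall | r0:3,r1:Mul2,r2:7,r3:1,r4:Add1
c7: stall | r0:3,r1:Mul2,r2:7,r3:1,r4:Add1
c8: stall | r0:3,r1:Mul2,r2:7,r3:1,r4:Add1
c9: CDB Mul1=39; issue MUL r3<-Mul1 | r0:3,r1:Mul2,r2:7,r3:Mul1,r4:Add1
c10: stall | r0:3,r1:Mul2,r2:7,r3:Mul1,r4:Add1
c11: stall | r0:3,r1:Mul2,r2:7,r3:Mul1,r4:Add1
c12: CDB Add1=-32; stall | r0:3,r1:Mul2,r2:7,r3:Mul1,r4:-32
c13: stall | r0:3,r1:Mul2,r2:7,r3:Mul1,r4:-32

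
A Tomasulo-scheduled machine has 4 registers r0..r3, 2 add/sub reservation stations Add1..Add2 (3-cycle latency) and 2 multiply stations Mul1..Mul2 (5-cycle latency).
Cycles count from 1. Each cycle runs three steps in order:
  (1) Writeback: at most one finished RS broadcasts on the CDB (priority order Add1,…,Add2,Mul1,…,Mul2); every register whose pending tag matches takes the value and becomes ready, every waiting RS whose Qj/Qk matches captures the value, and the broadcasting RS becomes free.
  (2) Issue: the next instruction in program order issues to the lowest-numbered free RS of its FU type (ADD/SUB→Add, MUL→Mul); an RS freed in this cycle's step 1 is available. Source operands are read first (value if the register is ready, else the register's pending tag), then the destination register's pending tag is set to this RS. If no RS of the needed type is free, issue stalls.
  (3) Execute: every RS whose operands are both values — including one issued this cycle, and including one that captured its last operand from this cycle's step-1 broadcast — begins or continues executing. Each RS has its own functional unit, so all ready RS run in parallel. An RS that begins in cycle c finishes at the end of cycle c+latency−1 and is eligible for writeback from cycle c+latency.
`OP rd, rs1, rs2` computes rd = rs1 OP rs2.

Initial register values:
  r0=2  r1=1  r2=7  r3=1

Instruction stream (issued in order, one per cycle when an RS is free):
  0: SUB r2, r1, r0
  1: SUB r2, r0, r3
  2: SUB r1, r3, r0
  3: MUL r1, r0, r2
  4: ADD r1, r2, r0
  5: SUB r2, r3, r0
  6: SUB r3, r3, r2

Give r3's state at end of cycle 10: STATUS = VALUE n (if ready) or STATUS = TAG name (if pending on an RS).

cycle 1: issue SUB r2<-Add1 // r0:2,r1:1,r2:Add1,r3:1
cycle 2: issue SUB r2<-Add2 // r0:2,r1:1,r2:Add2,r3:1
cycle 3: stall // r0:2,r1:1,r2:Add2,r3:1
cycle 4: CDB Add1=-1; issue SUB r1<-Add1 // r0:2,r1:Add1,r2:Add2,r3:1
cycle 5: CDB Add2=1; issue MUL r1<-Mul1 // r0:2,r1:Mul1,r2:1,r3:1
cycle 6: issue ADD r1<-Add2 // r0:2,r1:Add2,r2:1,r3:1
cycle 7: CDB Add1=-1; issue SUB r2<-Add1 // r0:2,r1:Add2,r2:Add1,r3:1
cycle 8: stall // r0:2,r1:Add2,r2:Add1,r3:1
cycle 9: CDB Add2=3; issue SUB r3<-Add2 // r0:2,r1:3,r2:Add1,r3:Add2
cycle 10: CDB Add1=-1 // r0:2,r1:3,r2:-1,r3:Add2

STATUS = TAG Add2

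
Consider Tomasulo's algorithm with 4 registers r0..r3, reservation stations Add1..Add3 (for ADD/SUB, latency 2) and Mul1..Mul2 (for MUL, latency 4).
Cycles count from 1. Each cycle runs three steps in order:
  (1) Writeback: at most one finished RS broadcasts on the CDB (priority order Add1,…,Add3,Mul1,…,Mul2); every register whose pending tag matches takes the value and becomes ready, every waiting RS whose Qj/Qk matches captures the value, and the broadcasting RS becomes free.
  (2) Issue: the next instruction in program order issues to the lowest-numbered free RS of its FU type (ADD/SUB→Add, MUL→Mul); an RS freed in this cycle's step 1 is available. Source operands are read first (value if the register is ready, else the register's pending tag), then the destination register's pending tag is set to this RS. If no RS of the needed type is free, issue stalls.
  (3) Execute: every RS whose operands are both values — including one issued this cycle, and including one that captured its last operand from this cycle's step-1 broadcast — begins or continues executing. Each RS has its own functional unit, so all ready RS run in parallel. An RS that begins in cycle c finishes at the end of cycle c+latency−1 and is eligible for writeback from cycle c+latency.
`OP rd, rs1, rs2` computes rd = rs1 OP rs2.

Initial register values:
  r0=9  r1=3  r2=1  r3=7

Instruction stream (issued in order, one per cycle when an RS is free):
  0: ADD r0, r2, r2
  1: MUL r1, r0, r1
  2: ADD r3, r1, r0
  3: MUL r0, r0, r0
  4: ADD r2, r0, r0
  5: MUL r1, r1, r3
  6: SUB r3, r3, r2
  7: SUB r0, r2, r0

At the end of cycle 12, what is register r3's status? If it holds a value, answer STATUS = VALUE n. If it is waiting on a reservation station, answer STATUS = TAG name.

cycle 1: issue ADD r0<-Add1 // r0:Add1,r1:3,r2:1,r3:7
cycle 2: issue MUL r1<-Mul1 // r0:Add1,r1:Mul1,r2:1,r3:7
cycle 3: CDB Add1=2; issue ADD r3<-Add1 // r0:2,r1:Mul1,r2:1,r3:Add1
cycle 4: issue MUL r0<-Mul2 // r0:Mul2,r1:Mul1,r2:1,r3:Add1
cycle 5: issue ADD r2<-Add2 // r0:Mul2,r1:Mul1,r2:Add2,r3:Add1
cycle 6: stall // r0:Mul2,r1:Mul1,r2:Add2,r3:Add1
cycle 7: CDB Mul1=6; issue MUL r1<-Mul1 // r0:Mul2,r1:Mul1,r2:Add2,r3:Add1
cycle 8: CDB Mul2=4; issue SUB r3<-Add3 // r0:4,r1:Mul1,r2:Add2,r3:Add3
cycle 9: CDB Add1=8; issue SUB r0<-Add1 // r0:Add1,r1:Mul1,r2:Add2,r3:Add3
cycle 10: CDB Add2=8 // r0:Add1,r1:Mul1,r2:8,r3:Add3
cycle 11: - // r0:Add1,r1:Mul1,r2:8,r3:Add3
cycle 12: CDB Add1=4 // r0:4,r1:Mul1,r2:8,r3:Add3

STATUS = TAG Add3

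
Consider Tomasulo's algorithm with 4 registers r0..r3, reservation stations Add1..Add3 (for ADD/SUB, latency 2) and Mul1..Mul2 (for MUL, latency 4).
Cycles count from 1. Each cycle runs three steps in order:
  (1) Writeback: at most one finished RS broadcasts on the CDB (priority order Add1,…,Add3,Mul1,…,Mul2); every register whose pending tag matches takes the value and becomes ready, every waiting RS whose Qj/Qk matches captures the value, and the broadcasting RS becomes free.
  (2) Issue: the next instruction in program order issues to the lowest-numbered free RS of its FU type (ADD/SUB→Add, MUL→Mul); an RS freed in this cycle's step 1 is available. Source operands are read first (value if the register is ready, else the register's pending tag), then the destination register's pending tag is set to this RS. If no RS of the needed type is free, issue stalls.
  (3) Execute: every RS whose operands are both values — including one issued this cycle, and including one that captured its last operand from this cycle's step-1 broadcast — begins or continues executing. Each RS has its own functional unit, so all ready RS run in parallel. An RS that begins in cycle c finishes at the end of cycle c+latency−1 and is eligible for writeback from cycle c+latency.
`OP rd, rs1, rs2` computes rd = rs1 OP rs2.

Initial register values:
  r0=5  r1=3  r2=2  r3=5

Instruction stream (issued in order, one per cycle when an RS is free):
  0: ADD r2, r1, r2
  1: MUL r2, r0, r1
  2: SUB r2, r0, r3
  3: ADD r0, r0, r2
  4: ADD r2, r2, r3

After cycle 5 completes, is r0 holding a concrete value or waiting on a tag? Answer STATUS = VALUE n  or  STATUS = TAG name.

STATUS = TAG Add2

c1: issue ADD r2<-Add1 | r0:5,r1:3,r2:Add1,r3:5
c2: issue MUL r2<-Mul1 | r0:5,r1:3,r2:Mul1,r3:5
c3: CDB Add1=5; issue SUB r2<-Add1 | r0:5,r1:3,r2:Add1,r3:5
c4: issue ADD r0<-Add2 | r0:Add2,r1:3,r2:Add1,r3:5
c5: CDB Add1=0; issue ADD r2<-Add1 | r0:Add2,r1:3,r2:Add1,r3:5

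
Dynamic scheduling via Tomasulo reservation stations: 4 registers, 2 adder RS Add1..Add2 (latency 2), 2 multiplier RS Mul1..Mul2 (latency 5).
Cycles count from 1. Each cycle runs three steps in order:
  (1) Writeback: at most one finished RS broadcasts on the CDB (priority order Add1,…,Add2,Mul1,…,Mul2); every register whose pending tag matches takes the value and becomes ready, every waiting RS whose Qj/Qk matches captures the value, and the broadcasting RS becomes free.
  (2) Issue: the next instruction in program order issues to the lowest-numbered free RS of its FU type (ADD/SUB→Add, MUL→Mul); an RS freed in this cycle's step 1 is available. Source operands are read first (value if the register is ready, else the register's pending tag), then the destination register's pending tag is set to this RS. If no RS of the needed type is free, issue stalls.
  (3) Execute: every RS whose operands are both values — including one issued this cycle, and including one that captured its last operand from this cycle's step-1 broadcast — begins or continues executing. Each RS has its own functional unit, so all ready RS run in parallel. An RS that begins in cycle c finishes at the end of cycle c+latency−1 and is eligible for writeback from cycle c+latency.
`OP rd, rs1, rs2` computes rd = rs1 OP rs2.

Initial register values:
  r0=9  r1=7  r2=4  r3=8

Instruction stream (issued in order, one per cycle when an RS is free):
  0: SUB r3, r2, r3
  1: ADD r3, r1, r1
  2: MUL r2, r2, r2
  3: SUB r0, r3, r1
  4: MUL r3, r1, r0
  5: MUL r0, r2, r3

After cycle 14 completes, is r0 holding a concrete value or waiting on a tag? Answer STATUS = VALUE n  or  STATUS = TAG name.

STATUS = TAG Mul1

  c1: issue SUB r3<-Add1  regs: r0:9,r1:7,r2:4,r3:Add1
  c2: issue ADD r3<-Add2  regs: r0:9,r1:7,r2:4,r3:Add2
  c3: CDB Add1=-4; issue MUL r2<-Mul1  regs: r0:9,r1:7,r2:Mul1,r3:Add2
  c4: CDB Add2=14; issue SUB r0<-Add1  regs: r0:Add1,r1:7,r2:Mul1,r3:14
  c5: issue MUL r3<-Mul2  regs: r0:Add1,r1:7,r2:Mul1,r3:Mul2
  c6: CDB Add1=7; stall  regs: r0:7,r1:7,r2:Mul1,r3:Mul2
  c7: stall  regs: r0:7,r1:7,r2:Mul1,r3:Mul2
  c8: CDB Mul1=16; issue MUL r0<-Mul1  regs: r0:Mul1,r1:7,r2:16,r3:Mul2
  c9: -  regs: r0:Mul1,r1:7,r2:16,r3:Mul2
  c10: -  regs: r0:Mul1,r1:7,r2:16,r3:Mul2
  c11: CDB Mul2=49  regs: r0:Mul1,r1:7,r2:16,r3:49
  c12: -  regs: r0:Mul1,r1:7,r2:16,r3:49
  c13: -  regs: r0:Mul1,r1:7,r2:16,r3:49
  c14: -  regs: r0:Mul1,r1:7,r2:16,r3:49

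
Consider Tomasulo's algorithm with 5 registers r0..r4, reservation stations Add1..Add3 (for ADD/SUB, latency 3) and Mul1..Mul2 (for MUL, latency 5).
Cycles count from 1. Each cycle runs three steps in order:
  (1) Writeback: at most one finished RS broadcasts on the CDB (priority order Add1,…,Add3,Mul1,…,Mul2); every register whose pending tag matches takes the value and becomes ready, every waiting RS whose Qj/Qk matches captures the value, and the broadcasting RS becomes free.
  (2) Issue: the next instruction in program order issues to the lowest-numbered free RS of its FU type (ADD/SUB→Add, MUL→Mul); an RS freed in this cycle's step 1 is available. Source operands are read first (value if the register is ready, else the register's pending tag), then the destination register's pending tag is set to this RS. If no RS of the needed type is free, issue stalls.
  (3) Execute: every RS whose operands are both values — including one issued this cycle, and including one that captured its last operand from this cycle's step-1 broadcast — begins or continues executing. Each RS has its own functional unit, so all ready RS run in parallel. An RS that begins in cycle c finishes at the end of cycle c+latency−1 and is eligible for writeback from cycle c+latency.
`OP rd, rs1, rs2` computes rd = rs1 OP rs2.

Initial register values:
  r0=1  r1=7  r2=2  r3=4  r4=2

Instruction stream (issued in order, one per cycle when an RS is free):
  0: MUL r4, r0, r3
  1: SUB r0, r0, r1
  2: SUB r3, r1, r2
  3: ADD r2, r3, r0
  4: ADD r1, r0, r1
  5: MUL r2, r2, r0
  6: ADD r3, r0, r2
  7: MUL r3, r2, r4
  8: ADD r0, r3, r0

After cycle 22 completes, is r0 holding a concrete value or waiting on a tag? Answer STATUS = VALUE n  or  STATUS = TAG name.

STATUS = VALUE 18

cycle 1: issue MUL r4<-Mul1 // r0:1,r1:7,r2:2,r3:4,r4:Mul1
cycle 2: issue SUB r0<-Add1 // r0:Add1,r1:7,r2:2,r3:4,r4:Mul1
cycle 3: issue SUB r3<-Add2 // r0:Add1,r1:7,r2:2,r3:Add2,r4:Mul1
cycle 4: issue ADD r2<-Add3 // r0:Add1,r1:7,r2:Add3,r3:Add2,r4:Mul1
cycle 5: CDB Add1=-6; issue ADD r1<-Add1 // r0:-6,r1:Add1,r2:Add3,r3:Add2,r4:Mul1
cycle 6: CDB Add2=5; issue MUL r2<-Mul2 // r0:-6,r1:Add1,r2:Mul2,r3:5,r4:Mul1
cycle 7: CDB Mul1=4; issue ADD r3<-Add2 // r0:-6,r1:Add1,r2:Mul2,r3:Add2,r4:4
cycle 8: CDB Add1=1; issue MUL r3<-Mul1 // r0:-6,r1:1,r2:Mul2,r3:Mul1,r4:4
cycle 9: CDB Add3=-1; issue ADD r0<-Add1 // r0:Add1,r1:1,r2:Mul2,r3:Mul1,r4:4
cycle 10: - // r0:Add1,r1:1,r2:Mul2,r3:Mul1,r4:4
cycle 11: - // r0:Add1,r1:1,r2:Mul2,r3:Mul1,r4:4
cycle 12: - // r0:Add1,r1:1,r2:Mul2,r3:Mul1,r4:4
cycle 13: - // r0:Add1,r1:1,r2:Mul2,r3:Mul1,r4:4
cycle 14: CDB Mul2=6 // r0:Add1,r1:1,r2:6,r3:Mul1,r4:4
cycle 15: - // r0:Add1,r1:1,r2:6,r3:Mul1,r4:4
cycle 16: - // r0:Add1,r1:1,r2:6,r3:Mul1,r4:4
cycle 17: CDB Add2=0 // r0:Add1,r1:1,r2:6,r3:Mul1,r4:4
cycle 18: - // r0:Add1,r1:1,r2:6,r3:Mul1,r4:4
cycle 19: CDB Mul1=24 // r0:Add1,r1:1,r2:6,r3:24,r4:4
cycle 20: - // r0:Add1,r1:1,r2:6,r3:24,r4:4
cycle 21: - // r0:Add1,r1:1,r2:6,r3:24,r4:4
cycle 22: CDB Add1=18 // r0:18,r1:1,r2:6,r3:24,r4:4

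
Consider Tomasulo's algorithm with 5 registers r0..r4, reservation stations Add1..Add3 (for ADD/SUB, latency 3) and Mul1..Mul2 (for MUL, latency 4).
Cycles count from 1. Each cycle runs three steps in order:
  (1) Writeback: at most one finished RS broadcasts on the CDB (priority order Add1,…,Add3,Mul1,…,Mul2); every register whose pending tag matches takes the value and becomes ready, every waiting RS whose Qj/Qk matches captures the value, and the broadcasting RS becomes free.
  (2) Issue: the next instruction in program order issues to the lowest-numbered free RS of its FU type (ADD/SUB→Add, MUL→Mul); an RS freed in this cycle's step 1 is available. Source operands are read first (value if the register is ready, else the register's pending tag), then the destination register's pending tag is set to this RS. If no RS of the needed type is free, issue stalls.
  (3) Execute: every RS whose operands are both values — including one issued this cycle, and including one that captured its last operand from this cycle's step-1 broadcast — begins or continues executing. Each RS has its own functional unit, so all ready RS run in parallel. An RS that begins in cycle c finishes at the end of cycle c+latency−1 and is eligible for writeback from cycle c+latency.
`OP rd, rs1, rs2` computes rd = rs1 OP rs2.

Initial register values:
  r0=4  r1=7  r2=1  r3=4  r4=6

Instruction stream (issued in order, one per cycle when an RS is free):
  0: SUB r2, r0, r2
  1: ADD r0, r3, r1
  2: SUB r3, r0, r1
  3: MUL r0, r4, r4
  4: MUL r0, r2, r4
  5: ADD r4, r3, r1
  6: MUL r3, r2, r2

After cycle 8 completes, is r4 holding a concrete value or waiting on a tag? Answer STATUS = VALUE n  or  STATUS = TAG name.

STATUS = TAG Add1

cycle 1: issue SUB r2<-Add1 // r0:4,r1:7,r2:Add1,r3:4,r4:6
cycle 2: issue ADD r0<-Add2 // r0:Add2,r1:7,r2:Add1,r3:4,r4:6
cycle 3: issue SUB r3<-Add3 // r0:Add2,r1:7,r2:Add1,r3:Add3,r4:6
cycle 4: CDB Add1=3; issue MUL r0<-Mul1 // r0:Mul1,r1:7,r2:3,r3:Add3,r4:6
cycle 5: CDB Add2=11; issue MUL r0<-Mul2 // r0:Mul2,r1:7,r2:3,r3:Add3,r4:6
cycle 6: issue ADD r4<-Add1 // r0:Mul2,r1:7,r2:3,r3:Add3,r4:Add1
cycle 7: stall // r0:Mul2,r1:7,r2:3,r3:Add3,r4:Add1
cycle 8: CDB Add3=4; stall // r0:Mul2,r1:7,r2:3,r3:4,r4:Add1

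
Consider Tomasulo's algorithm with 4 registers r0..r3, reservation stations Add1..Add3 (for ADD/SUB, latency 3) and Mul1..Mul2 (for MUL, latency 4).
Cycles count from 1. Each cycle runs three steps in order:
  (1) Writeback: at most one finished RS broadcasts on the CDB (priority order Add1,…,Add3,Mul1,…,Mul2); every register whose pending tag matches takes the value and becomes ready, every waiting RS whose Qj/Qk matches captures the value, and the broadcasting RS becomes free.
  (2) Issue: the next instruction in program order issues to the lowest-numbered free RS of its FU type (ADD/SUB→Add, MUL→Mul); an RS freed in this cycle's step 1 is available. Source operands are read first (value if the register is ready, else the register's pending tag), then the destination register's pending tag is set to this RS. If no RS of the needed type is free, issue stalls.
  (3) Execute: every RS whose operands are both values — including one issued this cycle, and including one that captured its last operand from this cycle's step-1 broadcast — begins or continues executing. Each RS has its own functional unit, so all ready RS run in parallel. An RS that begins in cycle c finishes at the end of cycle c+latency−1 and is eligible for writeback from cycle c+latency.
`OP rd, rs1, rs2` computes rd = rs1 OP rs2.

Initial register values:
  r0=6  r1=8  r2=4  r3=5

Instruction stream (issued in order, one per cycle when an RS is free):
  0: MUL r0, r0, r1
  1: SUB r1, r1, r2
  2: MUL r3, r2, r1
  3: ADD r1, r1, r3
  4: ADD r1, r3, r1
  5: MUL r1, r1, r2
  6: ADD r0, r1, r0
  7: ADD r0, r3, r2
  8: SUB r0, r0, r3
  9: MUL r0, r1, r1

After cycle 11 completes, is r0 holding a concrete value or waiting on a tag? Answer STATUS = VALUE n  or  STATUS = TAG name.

STATUS = TAG Add3

c1: issue MUL r0<-Mul1 | r0:Mul1,r1:8,r2:4,r3:5
c2: issue SUB r1<-Add1 | r0:Mul1,r1:Add1,r2:4,r3:5
c3: issue MUL r3<-Mul2 | r0:Mul1,r1:Add1,r2:4,r3:Mul2
c4: issue ADD r1<-Add2 | r0:Mul1,r1:Add2,r2:4,r3:Mul2
c5: CDB Add1=4; issue ADD r1<-Add1 | r0:Mul1,r1:Add1,r2:4,r3:Mul2
c6: CDB Mul1=48; issue MUL r1<-Mul1 | r0:48,r1:Mul1,r2:4,r3:Mul2
c7: issue ADD r0<-Add3 | r0:Add3,r1:Mul1,r2:4,r3:Mul2
c8: stall | r0:Add3,r1:Mul1,r2:4,r3:Mul2
c9: CDB Mul2=16; stall | r0:Add3,r1:Mul1,r2:4,r3:16
c10: stall | r0:Add3,r1:Mul1,r2:4,r3:16
c11: stall | r0:Add3,r1:Mul1,r2:4,r3:16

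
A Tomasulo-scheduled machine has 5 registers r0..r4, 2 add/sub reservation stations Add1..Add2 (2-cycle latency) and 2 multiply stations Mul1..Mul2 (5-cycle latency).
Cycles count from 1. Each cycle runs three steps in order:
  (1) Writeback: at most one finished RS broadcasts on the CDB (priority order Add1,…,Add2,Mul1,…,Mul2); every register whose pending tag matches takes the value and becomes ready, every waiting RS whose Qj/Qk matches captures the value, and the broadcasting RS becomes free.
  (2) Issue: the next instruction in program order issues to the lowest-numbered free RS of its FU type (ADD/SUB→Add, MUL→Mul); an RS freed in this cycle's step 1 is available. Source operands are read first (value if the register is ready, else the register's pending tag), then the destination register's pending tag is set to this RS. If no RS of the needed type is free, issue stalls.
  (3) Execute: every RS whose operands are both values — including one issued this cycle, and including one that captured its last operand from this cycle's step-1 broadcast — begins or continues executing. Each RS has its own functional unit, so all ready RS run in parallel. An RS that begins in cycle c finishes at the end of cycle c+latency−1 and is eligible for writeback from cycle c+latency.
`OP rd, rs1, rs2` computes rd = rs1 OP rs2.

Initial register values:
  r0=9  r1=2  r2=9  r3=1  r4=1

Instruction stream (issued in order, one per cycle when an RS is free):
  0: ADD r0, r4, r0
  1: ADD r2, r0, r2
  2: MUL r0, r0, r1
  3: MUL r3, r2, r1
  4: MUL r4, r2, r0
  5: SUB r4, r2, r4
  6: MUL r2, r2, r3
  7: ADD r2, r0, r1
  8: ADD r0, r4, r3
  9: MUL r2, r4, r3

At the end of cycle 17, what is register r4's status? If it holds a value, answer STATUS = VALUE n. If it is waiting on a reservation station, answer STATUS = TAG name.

STATUS = VALUE -361

cycle 1: issue ADD r0<-Add1 // r0:Add1,r1:2,r2:9,r3:1,r4:1
cycle 2: issue ADD r2<-Add2 // r0:Add1,r1:2,r2:Add2,r3:1,r4:1
cycle 3: CDB Add1=10; issue MUL r0<-Mul1 // r0:Mul1,r1:2,r2:Add2,r3:1,r4:1
cycle 4: issue MUL r3<-Mul2 // r0:Mul1,r1:2,r2:Add2,r3:Mul2,r4:1
cycle 5: CDB Add2=19; stall // r0:Mul1,r1:2,r2:19,r3:Mul2,r4:1
cycle 6: stall // r0:Mul1,r1:2,r2:19,r3:Mul2,r4:1
cycle 7: stall // r0:Mul1,r1:2,r2:19,r3:Mul2,r4:1
cycle 8: CDB Mul1=20; issue MUL r4<-Mul1 // r0:20,r1:2,r2:19,r3:Mul2,r4:Mul1
cycle 9: issue SUB r4<-Add1 // r0:20,r1:2,r2:19,r3:Mul2,r4:Add1
cycle 10: CDB Mul2=38; issue MUL r2<-Mul2 // r0:20,r1:2,r2:Mul2,r3:38,r4:Add1
cycle 11: issue ADD r2<-Add2 // r0:20,r1:2,r2:Add2,r3:38,r4:Add1
cycle 12: stall // r0:20,r1:2,r2:Add2,r3:38,r4:Add1
cycle 13: CDB Add2=22; issue ADD r0<-Add2 // r0:Add2,r1:2,r2:22,r3:38,r4:Add1
cycle 14: CDB Mul1=380; issue MUL r2<-Mul1 // r0:Add2,r1:2,r2:Mul1,r3:38,r4:Add1
cycle 15: CDB Mul2=722 // r0:Add2,r1:2,r2:Mul1,r3:38,r4:Add1
cycle 16: CDB Add1=-361 // r0:Add2,r1:2,r2:Mul1,r3:38,r4:-361
cycle 17: - // r0:Add2,r1:2,r2:Mul1,r3:38,r4:-361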